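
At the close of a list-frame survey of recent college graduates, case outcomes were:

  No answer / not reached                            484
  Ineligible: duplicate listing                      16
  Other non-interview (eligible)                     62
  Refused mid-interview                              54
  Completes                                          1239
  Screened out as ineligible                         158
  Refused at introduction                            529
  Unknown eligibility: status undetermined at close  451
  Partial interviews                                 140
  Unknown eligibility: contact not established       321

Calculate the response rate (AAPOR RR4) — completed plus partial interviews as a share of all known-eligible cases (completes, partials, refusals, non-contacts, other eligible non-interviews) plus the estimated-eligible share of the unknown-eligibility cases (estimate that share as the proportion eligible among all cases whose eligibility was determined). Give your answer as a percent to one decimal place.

Refusals = 529 + 54 = 583
Unknown eligibility = 321 + 451 = 772
Out of scope = 158 + 16 = 174
Num → 1239 + 140 = 1379
Known eligible → 1239 + 140 + 583 + 484 + 62 = 2508
e = 2508 / (2508 + 174) = 2508 / 2682 = 0.9351
e × U → 0.9351 × 772 = 721.90
Denominator → 2508 + 721.90 = 3229.90
RR4 = 1379 / 3229.90 = 0.4269

42.7%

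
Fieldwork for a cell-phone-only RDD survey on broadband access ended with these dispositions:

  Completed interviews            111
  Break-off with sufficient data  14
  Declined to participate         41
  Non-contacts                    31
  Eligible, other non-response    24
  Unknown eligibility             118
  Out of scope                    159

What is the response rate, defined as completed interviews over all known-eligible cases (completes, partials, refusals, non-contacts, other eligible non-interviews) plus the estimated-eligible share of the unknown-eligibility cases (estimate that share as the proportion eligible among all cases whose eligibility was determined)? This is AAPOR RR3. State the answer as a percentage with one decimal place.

Num: 111
Known eligible: 111 + 14 + 41 + 31 + 24 = 221
e = 221 / (221 + 159) = 221 / 380 = 0.5816
Eligible share of unknowns: 0.5816 × 118 = 68.63
Denominator: 221 + 68.63 = 289.63
RR3 = 111 / 289.63 = 0.3832

38.3%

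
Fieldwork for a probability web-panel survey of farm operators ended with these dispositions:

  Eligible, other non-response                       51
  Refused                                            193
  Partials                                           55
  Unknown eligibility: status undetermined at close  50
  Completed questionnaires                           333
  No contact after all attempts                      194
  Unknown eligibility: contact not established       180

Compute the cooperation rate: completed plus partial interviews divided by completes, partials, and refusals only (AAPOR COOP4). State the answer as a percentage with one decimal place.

Unknown if eligible = 180 + 50 = 230
Top = 333 + 55 = 388
Denom = 333 + 55 + 193 = 581
COOP4 = 388 / 581 = 0.6678

66.8%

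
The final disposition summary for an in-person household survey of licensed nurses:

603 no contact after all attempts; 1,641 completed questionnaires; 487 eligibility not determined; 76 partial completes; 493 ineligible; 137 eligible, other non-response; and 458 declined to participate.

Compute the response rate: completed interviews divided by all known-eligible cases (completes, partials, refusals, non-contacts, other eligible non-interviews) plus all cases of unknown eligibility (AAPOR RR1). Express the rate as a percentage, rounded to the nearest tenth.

Numerator → 1641
Base → 1641 + 76 + 458 + 603 + 137 + 487 = 3402
RR1 = 1641 / 3402 = 0.4824

48.2%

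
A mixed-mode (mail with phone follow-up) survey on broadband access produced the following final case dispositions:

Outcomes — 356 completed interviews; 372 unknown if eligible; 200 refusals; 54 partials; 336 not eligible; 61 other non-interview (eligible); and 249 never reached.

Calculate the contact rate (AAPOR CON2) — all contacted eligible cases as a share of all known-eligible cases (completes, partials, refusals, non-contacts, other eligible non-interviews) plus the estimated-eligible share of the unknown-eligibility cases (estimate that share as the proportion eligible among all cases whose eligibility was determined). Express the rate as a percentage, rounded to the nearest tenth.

Top = 356 + 54 + 200 + 61 = 671
Known eligible = 356 + 54 + 200 + 249 + 61 = 920
e = 920 / (920 + 336) = 920 / 1256 = 0.7325
e × U = 0.7325 × 372 = 272.49
Denominator = 920 + 272.49 = 1192.49
CON2 = 671 / 1192.49 = 0.5627

56.3%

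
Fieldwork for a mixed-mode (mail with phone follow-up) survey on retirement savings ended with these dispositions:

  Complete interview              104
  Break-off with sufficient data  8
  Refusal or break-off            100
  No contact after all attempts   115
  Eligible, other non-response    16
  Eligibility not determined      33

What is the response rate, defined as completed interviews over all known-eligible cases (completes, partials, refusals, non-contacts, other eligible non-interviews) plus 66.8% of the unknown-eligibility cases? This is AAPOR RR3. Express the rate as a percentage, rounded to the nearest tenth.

28.5%

Numerator = 104
Known eligible = 104 + 8 + 100 + 115 + 16 = 343
e × U = 0.6680 × 33 = 22.04
Denominator = 343 + 22.04 = 365.04
RR3 = 104 / 365.04 = 0.2849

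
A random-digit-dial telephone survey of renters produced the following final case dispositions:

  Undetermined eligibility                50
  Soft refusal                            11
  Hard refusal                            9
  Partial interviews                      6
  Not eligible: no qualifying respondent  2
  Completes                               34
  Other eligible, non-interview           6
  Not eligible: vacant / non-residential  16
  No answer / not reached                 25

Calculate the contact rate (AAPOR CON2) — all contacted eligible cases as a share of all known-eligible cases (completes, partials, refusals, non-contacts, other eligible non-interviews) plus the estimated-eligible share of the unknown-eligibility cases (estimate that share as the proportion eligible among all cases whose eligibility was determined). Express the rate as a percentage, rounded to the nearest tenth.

Refused = 9 + 11 = 20
Out of scope = 2 + 16 = 18
Top = 34 + 6 + 20 + 6 = 66
Determined eligible = 34 + 6 + 20 + 25 + 6 = 91
e = 91 / (91 + 18) = 91 / 109 = 0.8349
e × U = 0.8349 × 50 = 41.74
Denominator = 91 + 41.74 = 132.74
CON2 = 66 / 132.74 = 0.4972

49.7%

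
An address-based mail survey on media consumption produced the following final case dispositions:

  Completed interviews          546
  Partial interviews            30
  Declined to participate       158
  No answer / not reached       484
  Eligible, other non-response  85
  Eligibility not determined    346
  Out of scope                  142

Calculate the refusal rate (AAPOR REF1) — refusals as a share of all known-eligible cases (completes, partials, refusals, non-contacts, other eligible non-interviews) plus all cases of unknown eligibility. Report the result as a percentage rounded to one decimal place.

Numerator → 158
Base → 546 + 30 + 158 + 484 + 85 + 346 = 1649
REF1 = 158 / 1649 = 0.0958

9.6%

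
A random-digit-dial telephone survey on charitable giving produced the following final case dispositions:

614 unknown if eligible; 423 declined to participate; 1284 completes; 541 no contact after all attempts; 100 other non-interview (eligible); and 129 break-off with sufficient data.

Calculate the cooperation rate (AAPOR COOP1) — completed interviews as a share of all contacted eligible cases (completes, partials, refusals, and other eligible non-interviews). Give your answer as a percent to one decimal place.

Numerator = 1284
Denom = 1284 + 129 + 423 + 100 = 1936
COOP1 = 1284 / 1936 = 0.6632

66.3%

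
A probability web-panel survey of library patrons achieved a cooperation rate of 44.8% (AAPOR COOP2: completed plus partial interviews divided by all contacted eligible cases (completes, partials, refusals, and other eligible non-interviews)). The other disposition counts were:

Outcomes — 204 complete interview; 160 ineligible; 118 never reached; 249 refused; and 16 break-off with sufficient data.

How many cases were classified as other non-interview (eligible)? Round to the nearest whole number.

Numerator → 204 + 16 = 220
COOP2 = 220 / D = 0.448
D = 220 / 0.448 = 491.1
Other denominator terms total 469
other non-interview (eligible) = 491.1 − 469 ≈ 22

22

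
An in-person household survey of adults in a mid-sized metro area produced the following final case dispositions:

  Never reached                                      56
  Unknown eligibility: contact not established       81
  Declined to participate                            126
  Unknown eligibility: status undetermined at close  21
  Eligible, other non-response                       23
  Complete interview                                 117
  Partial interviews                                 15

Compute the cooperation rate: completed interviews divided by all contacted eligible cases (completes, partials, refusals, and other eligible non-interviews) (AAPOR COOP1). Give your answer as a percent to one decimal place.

Undetermined eligibility = 81 + 21 = 102
Numerator → 117
Base → 117 + 15 + 126 + 23 = 281
COOP1 = 117 / 281 = 0.4164

41.6%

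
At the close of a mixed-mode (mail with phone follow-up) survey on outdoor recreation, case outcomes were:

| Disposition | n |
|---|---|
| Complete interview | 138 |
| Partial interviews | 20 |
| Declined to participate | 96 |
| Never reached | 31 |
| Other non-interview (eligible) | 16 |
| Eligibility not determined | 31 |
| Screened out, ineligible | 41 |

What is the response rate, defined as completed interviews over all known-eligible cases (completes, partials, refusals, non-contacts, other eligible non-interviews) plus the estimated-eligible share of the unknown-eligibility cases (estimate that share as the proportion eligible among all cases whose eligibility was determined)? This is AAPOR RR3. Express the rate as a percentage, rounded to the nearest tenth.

42.0%

Num: 138
Determined eligible: 138 + 20 + 96 + 31 + 16 = 301
e = 301 / (301 + 41) = 301 / 342 = 0.8801
Estimated eligible among unknowns: 0.8801 × 31 = 27.28
Denominator: 301 + 27.28 = 328.28
RR3 = 138 / 328.28 = 0.4204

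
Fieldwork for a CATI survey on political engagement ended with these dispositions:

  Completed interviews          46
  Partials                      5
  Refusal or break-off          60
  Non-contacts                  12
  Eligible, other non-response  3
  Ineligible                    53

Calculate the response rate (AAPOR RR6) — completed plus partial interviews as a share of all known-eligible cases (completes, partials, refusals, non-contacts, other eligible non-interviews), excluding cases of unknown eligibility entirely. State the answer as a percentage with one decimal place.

40.5%

Numerator: 46 + 5 = 51
Base: 46 + 5 + 60 + 12 + 3 = 126
RR6 = 51 / 126 = 0.4048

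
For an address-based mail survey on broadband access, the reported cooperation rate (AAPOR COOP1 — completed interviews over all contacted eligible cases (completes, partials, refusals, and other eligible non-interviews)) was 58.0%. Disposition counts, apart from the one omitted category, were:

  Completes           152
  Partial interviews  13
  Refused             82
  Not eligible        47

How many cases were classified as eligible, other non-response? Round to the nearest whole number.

COOP1 = 152 / D = 0.580
D = 152 / 0.580 = 262.1
Remaining denominator categories sum to 247
eligible, other non-response = 262.1 − 247 ≈ 15

15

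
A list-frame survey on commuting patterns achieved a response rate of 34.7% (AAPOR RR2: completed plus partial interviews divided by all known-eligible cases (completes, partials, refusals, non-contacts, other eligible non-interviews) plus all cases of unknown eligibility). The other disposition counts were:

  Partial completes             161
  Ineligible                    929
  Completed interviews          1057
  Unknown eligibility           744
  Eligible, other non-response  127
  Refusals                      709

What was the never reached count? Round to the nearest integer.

Top → 1057 + 161 = 1218
RR2 = 1218 / D = 0.347
D = 1218 / 0.347 = 3510.1
Rest of base = 2798
never reached = 3510.1 − 2798 ≈ 712

712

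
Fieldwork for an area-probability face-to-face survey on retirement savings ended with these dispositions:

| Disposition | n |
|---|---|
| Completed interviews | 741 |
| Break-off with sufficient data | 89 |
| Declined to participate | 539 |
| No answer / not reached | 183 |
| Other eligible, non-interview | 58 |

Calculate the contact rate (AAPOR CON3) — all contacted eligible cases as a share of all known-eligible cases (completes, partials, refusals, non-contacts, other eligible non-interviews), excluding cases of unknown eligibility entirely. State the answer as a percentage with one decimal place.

Top: 741 + 89 + 539 + 58 = 1427
Denom: 741 + 89 + 539 + 183 + 58 = 1610
CON3 = 1427 / 1610 = 0.8863

88.6%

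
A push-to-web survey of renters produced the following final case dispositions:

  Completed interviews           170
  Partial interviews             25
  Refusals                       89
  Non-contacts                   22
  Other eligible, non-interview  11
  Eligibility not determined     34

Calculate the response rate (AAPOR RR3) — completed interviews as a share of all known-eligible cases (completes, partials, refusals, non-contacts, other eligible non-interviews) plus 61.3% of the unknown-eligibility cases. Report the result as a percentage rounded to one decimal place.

50.3%

Top: 170
Determined eligible: 170 + 25 + 89 + 22 + 11 = 317
Eligible share of unknowns: 0.6130 × 34 = 20.84
Denom: 317 + 20.84 = 337.84
RR3 = 170 / 337.84 = 0.5032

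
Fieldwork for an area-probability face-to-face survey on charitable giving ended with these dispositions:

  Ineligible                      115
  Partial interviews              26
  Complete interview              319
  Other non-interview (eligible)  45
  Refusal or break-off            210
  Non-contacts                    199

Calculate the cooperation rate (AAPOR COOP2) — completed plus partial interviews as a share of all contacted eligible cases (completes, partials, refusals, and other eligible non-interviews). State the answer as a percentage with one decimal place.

Numerator = 319 + 26 = 345
Base = 319 + 26 + 210 + 45 = 600
COOP2 = 345 / 600 = 0.5750

57.5%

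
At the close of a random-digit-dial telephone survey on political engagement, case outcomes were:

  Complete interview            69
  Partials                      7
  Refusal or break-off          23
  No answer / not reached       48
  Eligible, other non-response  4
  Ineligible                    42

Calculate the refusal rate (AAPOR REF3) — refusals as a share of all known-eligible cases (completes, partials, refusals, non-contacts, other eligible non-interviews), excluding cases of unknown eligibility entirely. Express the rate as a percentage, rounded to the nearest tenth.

15.2%

Top = 23
Denominator = 69 + 7 + 23 + 48 + 4 = 151
REF3 = 23 / 151 = 0.1523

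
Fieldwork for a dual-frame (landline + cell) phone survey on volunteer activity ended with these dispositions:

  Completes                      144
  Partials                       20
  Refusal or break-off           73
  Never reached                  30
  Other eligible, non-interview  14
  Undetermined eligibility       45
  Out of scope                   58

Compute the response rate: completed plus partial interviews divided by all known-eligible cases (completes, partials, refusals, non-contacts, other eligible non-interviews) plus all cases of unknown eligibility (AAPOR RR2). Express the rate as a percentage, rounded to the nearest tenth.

50.3%

Top = 144 + 20 = 164
Base = 144 + 20 + 73 + 30 + 14 + 45 = 326
RR2 = 164 / 326 = 0.5031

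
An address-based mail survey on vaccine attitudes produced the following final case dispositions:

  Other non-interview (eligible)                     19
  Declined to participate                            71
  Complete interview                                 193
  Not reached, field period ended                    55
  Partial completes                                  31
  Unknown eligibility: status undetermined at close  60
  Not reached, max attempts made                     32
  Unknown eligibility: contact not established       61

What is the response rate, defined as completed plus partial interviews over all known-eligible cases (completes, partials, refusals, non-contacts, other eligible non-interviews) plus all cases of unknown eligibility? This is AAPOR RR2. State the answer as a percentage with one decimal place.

42.9%

Non-contacts = 55 + 32 = 87
Eligibility not determined = 61 + 60 = 121
Num = 193 + 31 = 224
Base = 193 + 31 + 71 + 87 + 19 + 121 = 522
RR2 = 224 / 522 = 0.4291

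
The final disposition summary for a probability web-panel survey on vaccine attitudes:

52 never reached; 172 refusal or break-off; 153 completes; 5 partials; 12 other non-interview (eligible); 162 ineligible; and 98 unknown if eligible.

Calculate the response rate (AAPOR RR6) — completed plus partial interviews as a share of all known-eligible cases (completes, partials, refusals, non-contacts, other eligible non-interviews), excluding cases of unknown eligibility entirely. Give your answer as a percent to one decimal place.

Numerator: 153 + 5 = 158
Denom: 153 + 5 + 172 + 52 + 12 = 394
RR6 = 158 / 394 = 0.4010

40.1%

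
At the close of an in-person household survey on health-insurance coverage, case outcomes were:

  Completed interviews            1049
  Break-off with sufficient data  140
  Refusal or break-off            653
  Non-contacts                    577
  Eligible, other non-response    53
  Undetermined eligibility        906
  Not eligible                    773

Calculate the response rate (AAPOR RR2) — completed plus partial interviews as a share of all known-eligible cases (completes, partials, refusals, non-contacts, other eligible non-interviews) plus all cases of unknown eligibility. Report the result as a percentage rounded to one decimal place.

35.2%

Num = 1049 + 140 = 1189
Base = 1049 + 140 + 653 + 577 + 53 + 906 = 3378
RR2 = 1189 / 3378 = 0.3520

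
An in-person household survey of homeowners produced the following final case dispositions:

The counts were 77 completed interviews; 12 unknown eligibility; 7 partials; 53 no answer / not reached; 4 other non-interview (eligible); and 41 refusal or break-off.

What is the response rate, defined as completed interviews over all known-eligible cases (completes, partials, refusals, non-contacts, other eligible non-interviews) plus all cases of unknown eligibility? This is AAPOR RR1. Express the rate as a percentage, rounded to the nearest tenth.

39.7%

Top → 77
Denominator → 77 + 7 + 41 + 53 + 4 + 12 = 194
RR1 = 77 / 194 = 0.3969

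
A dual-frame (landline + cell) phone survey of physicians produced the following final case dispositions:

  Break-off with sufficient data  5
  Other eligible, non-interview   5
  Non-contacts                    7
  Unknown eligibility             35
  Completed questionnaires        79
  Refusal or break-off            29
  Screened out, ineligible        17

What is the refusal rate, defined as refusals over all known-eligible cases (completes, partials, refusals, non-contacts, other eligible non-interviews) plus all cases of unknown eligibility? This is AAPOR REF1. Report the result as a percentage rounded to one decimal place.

18.1%

Top = 29
Base = 79 + 5 + 29 + 7 + 5 + 35 = 160
REF1 = 29 / 160 = 0.1812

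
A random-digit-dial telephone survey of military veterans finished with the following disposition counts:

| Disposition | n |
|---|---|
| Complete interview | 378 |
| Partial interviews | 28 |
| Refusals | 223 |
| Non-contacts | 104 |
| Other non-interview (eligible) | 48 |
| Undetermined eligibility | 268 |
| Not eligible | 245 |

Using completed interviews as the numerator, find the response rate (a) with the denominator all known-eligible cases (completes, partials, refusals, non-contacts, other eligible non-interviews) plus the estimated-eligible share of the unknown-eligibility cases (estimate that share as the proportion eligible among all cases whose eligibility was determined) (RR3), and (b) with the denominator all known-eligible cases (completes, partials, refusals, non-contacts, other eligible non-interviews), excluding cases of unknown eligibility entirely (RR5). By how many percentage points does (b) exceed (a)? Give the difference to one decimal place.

Numerator → 378
Eligible (known) → 378 + 28 + 223 + 104 + 48 = 781
e = 781 / (781 + 245) = 781 / 1026 = 0.7612
Eligible share of unknowns → 0.7612 × 268 = 204.00
Denom → 781 + 204.00 = 985.00
RR3 = 378 / 985.00 = 0.3838
Denom → 378 + 28 + 223 + 104 + 48 = 781
RR5 = 378 / 781 = 0.4840
Difference = 48.40 − 38.38 = 10.02 percentage points

10.0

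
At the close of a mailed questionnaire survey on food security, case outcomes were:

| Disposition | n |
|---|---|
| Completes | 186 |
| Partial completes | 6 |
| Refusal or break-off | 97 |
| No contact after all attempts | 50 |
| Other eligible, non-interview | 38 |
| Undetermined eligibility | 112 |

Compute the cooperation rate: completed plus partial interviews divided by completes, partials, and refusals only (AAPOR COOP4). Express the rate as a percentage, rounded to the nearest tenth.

Top: 186 + 6 = 192
Denom: 186 + 6 + 97 = 289
COOP4 = 192 / 289 = 0.6644

66.4%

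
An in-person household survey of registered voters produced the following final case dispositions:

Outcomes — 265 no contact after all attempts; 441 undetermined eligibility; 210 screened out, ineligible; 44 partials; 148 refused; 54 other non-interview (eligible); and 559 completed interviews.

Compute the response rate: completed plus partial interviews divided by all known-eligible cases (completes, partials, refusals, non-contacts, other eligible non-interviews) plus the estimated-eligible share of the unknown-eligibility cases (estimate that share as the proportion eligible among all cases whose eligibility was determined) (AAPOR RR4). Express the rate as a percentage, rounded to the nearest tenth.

Numerator = 559 + 44 = 603
Eligible (known) = 559 + 44 + 148 + 265 + 54 = 1070
e = 1070 / (1070 + 210) = 1070 / 1280 = 0.8359
e × U = 0.8359 × 441 = 368.63
Denom = 1070 + 368.63 = 1438.63
RR4 = 603 / 1438.63 = 0.4191

41.9%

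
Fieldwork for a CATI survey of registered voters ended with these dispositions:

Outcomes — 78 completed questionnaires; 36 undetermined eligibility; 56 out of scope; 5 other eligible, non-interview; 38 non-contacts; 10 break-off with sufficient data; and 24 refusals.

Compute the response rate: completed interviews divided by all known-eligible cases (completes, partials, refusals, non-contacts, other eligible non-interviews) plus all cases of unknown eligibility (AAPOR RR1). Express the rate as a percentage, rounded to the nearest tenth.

40.8%

Top → 78
Base → 78 + 10 + 24 + 38 + 5 + 36 = 191
RR1 = 78 / 191 = 0.4084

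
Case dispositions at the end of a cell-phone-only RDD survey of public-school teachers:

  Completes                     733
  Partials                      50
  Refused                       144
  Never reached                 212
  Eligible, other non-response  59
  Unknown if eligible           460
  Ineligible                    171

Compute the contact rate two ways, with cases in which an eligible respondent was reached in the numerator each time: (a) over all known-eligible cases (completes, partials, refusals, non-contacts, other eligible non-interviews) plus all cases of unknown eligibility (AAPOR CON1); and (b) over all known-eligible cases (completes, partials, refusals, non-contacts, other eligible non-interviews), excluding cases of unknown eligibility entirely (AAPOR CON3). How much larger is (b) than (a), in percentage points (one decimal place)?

22.8

Num → 733 + 50 + 144 + 59 = 986
Denom → 733 + 50 + 144 + 212 + 59 + 460 = 1658
CON1 = 986 / 1658 = 0.5947
Denom → 733 + 50 + 144 + 212 + 59 = 1198
CON3 = 986 / 1198 = 0.8230
Difference = 82.30 − 59.47 = 22.83 percentage points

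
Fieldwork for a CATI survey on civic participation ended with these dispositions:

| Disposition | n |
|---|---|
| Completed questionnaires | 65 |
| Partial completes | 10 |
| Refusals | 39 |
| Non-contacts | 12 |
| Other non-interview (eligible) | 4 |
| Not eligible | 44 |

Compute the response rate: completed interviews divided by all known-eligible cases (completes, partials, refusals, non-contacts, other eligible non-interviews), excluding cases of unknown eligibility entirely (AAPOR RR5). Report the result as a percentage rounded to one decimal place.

Numerator = 65
Denominator = 65 + 10 + 39 + 12 + 4 = 130
RR5 = 65 / 130 = 0.5000

50.0%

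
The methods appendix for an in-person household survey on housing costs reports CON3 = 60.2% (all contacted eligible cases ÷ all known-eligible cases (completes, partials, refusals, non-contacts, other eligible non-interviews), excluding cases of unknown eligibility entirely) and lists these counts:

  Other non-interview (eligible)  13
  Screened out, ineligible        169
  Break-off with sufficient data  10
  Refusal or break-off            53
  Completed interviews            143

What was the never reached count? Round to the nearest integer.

145

Top = 143 + 10 + 53 + 13 = 219
CON3 = 219 / D = 0.602
D = 219 / 0.602 = 363.8
Rest of base = 219
never reached = 363.8 − 219 ≈ 145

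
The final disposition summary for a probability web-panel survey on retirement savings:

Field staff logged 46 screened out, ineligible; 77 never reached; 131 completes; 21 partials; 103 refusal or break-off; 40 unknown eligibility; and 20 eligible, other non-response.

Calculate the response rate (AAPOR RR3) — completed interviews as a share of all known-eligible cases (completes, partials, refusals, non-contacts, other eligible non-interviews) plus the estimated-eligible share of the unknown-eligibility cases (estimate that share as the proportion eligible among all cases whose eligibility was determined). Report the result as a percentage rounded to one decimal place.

33.8%

Num: 131
Known eligible: 131 + 21 + 103 + 77 + 20 = 352
e = 352 / (352 + 46) = 352 / 398 = 0.8844
Estimated eligible among unknowns: 0.8844 × 40 = 35.38
Denominator: 352 + 35.38 = 387.38
RR3 = 131 / 387.38 = 0.3382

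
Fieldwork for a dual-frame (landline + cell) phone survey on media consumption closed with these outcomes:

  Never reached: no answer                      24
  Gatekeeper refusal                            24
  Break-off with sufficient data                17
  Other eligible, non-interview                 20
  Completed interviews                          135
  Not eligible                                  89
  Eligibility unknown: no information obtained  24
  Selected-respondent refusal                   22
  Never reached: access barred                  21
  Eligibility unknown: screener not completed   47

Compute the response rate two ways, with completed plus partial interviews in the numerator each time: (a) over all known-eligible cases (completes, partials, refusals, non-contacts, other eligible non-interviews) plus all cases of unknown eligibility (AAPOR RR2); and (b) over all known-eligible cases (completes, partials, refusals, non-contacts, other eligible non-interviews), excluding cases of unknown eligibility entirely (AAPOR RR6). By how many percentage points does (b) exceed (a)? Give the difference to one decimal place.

12.3

Refused = 24 + 22 = 46
Non-contacts = 24 + 21 = 45
Unknown if eligible = 47 + 24 = 71
Num: 135 + 17 = 152
Base: 135 + 17 + 46 + 45 + 20 + 71 = 334
RR2 = 152 / 334 = 0.4551
Base: 135 + 17 + 46 + 45 + 20 = 263
RR6 = 152 / 263 = 0.5779
Difference = 57.79 − 45.51 = 12.28 percentage points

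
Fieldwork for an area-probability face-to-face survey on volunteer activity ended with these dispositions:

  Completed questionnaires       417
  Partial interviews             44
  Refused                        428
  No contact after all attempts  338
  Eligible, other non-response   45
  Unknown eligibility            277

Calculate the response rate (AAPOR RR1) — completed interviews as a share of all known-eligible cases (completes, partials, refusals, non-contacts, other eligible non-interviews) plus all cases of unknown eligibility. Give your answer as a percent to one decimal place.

Top → 417
Denom → 417 + 44 + 428 + 338 + 45 + 277 = 1549
RR1 = 417 / 1549 = 0.2692

26.9%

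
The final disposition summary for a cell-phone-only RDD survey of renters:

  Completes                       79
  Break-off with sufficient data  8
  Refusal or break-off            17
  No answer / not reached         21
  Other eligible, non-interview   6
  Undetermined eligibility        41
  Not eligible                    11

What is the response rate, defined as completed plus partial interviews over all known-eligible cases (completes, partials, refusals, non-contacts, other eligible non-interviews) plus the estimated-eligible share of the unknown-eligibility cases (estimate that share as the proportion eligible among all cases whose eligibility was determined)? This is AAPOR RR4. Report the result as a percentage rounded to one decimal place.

51.5%

Num = 79 + 8 = 87
Eligible (known) = 79 + 8 + 17 + 21 + 6 = 131
e = 131 / (131 + 11) = 131 / 142 = 0.9225
Estimated eligible among unknowns = 0.9225 × 41 = 37.82
Base = 131 + 37.82 = 168.82
RR4 = 87 / 168.82 = 0.5153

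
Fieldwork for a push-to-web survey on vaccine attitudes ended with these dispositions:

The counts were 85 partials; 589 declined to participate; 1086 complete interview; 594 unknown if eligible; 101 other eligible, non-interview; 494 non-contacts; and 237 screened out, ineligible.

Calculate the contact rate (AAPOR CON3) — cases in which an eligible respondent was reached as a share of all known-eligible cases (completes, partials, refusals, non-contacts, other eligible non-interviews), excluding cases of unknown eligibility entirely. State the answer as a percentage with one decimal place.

79.0%

Top = 1086 + 85 + 589 + 101 = 1861
Denominator = 1086 + 85 + 589 + 494 + 101 = 2355
CON3 = 1861 / 2355 = 0.7902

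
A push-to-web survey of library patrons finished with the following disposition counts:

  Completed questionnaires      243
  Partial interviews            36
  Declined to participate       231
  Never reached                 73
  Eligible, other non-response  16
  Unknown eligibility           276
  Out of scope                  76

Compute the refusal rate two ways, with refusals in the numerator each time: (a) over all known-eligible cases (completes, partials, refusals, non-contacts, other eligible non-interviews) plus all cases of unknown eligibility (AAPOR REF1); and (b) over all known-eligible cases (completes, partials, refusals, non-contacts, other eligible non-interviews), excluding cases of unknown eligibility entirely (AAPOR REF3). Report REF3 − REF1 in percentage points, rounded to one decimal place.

12.2

Top: 231
Base: 243 + 36 + 231 + 73 + 16 + 276 = 875
REF1 = 231 / 875 = 0.2640
Base: 243 + 36 + 231 + 73 + 16 = 599
REF3 = 231 / 599 = 0.3856
Difference = 38.56 − 26.40 = 12.16 percentage points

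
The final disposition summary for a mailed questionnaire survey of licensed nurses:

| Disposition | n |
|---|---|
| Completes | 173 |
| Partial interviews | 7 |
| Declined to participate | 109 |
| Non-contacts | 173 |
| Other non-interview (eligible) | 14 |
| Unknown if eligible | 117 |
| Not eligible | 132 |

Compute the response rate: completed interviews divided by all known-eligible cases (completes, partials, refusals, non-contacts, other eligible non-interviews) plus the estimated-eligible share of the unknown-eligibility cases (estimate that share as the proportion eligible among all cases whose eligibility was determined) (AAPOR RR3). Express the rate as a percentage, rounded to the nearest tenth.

30.5%

Num = 173
Determined eligible = 173 + 7 + 109 + 173 + 14 = 476
e = 476 / (476 + 132) = 476 / 608 = 0.7829
e × U = 0.7829 × 117 = 91.60
Denominator = 476 + 91.60 = 567.60
RR3 = 173 / 567.60 = 0.3048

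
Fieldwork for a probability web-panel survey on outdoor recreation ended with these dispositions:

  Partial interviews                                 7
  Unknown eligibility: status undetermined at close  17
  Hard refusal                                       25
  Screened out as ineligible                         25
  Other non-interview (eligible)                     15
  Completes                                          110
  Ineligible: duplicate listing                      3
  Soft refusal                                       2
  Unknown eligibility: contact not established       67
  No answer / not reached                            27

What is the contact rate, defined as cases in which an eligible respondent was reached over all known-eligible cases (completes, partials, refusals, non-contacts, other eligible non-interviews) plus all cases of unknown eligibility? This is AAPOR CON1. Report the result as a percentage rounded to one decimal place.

58.9%

Declined to participate = 25 + 2 = 27
Unknown eligibility = 67 + 17 = 84
Screened out, ineligible = 25 + 3 = 28
Num: 110 + 7 + 27 + 15 = 159
Denominator: 110 + 7 + 27 + 27 + 15 + 84 = 270
CON1 = 159 / 270 = 0.5889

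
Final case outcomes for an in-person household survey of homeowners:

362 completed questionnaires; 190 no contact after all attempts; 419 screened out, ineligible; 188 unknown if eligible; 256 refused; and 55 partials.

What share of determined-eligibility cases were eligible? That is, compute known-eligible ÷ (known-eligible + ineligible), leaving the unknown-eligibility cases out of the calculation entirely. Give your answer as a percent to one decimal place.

Determined eligible = 362 + 55 + 256 + 190 = 863
e = 863 / (863 + 419) = 863 / 1282 = 0.6732

67.3%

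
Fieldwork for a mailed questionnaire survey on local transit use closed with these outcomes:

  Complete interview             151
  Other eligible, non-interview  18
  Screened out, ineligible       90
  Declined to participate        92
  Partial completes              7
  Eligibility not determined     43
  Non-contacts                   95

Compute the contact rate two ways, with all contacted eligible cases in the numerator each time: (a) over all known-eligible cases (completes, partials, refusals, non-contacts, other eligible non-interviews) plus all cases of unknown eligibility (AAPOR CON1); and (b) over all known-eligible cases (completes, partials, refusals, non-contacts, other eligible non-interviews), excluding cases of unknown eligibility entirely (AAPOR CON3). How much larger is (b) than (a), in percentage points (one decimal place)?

7.8

Top: 151 + 7 + 92 + 18 = 268
Denominator: 151 + 7 + 92 + 95 + 18 + 43 = 406
CON1 = 268 / 406 = 0.6601
Denominator: 151 + 7 + 92 + 95 + 18 = 363
CON3 = 268 / 363 = 0.7383
Difference = 73.83 − 66.01 = 7.82 percentage points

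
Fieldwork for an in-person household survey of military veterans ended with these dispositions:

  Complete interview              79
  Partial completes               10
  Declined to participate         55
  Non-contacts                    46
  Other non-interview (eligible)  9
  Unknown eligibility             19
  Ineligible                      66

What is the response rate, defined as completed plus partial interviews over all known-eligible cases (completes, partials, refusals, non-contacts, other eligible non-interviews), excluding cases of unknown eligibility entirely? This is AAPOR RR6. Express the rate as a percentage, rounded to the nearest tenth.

44.7%

Numerator → 79 + 10 = 89
Denom → 79 + 10 + 55 + 46 + 9 = 199
RR6 = 89 / 199 = 0.4472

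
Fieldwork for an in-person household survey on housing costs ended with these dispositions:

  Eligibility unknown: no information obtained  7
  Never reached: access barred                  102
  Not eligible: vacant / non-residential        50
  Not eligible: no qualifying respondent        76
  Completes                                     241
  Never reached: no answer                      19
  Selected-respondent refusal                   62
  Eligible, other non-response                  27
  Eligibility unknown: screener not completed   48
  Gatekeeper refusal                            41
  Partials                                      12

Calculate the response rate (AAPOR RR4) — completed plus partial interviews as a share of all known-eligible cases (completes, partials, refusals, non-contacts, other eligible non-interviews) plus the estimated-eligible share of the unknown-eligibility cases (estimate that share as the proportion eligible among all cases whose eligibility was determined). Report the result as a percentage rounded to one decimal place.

46.2%

Declined to participate = 41 + 62 = 103
No contact after all attempts = 19 + 102 = 121
Unknown eligibility = 48 + 7 = 55
Screened out, ineligible = 76 + 50 = 126
Numerator = 241 + 12 = 253
Determined eligible = 241 + 12 + 103 + 121 + 27 = 504
e = 504 / (504 + 126) = 504 / 630 = 0.8000
Estimated eligible among unknowns = 0.8000 × 55 = 44.00
Denom = 504 + 44.00 = 548.00
RR4 = 253 / 548.00 = 0.4617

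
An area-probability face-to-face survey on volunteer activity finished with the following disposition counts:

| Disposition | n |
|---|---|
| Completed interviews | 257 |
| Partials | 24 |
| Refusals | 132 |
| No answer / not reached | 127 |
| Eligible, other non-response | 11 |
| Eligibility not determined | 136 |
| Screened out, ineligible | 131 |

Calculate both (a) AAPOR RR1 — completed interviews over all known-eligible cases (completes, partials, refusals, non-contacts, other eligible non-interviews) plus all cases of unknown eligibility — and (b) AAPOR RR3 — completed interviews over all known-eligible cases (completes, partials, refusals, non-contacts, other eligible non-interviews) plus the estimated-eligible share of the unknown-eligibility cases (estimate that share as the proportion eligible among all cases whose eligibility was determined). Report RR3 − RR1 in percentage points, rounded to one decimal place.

1.5

Top = 257
Denominator = 257 + 24 + 132 + 127 + 11 + 136 = 687
RR1 = 257 / 687 = 0.3741
Determined eligible = 257 + 24 + 132 + 127 + 11 = 551
e = 551 / (551 + 131) = 551 / 682 = 0.8079
e × U = 0.8079 × 136 = 109.87
Denominator = 551 + 109.87 = 660.87
RR3 = 257 / 660.87 = 0.3889
Difference = 38.89 − 37.41 = 1.48 percentage points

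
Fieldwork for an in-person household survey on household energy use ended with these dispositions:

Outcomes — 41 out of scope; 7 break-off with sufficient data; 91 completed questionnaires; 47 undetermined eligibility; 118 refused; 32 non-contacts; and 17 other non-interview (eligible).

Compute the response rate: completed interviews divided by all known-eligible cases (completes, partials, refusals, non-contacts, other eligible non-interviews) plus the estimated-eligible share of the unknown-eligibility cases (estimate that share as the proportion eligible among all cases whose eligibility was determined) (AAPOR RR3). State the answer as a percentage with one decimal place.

29.8%

Top → 91
Determined eligible → 91 + 7 + 118 + 32 + 17 = 265
e = 265 / (265 + 41) = 265 / 306 = 0.8660
Eligible share of unknowns → 0.8660 × 47 = 40.70
Denom → 265 + 40.70 = 305.70
RR3 = 91 / 305.70 = 0.2977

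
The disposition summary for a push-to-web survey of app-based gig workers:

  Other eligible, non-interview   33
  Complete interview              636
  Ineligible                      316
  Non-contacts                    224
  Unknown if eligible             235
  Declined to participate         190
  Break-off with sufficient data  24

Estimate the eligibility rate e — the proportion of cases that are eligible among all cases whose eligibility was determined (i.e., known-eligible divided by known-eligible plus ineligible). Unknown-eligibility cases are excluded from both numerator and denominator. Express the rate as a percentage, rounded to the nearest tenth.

Eligible (known): 636 + 24 + 190 + 224 + 33 = 1107
e = 1107 / (1107 + 316) = 1107 / 1423 = 0.7779

77.8%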